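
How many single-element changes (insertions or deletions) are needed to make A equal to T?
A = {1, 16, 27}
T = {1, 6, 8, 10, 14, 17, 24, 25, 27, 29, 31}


Set A = {1, 16, 27}
Set T = {1, 6, 8, 10, 14, 17, 24, 25, 27, 29, 31}
Elements to remove from A (in A, not in T): {16} → 1 removals
Elements to add to A (in T, not in A): {6, 8, 10, 14, 17, 24, 25, 29, 31} → 9 additions
Total edits = 1 + 9 = 10

10


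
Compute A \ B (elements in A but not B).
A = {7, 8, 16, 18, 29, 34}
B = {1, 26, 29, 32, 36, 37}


Set A = {7, 8, 16, 18, 29, 34}
Set B = {1, 26, 29, 32, 36, 37}
A \ B includes elements in A that are not in B.
Check each element of A:
7 (not in B, keep), 8 (not in B, keep), 16 (not in B, keep), 18 (not in B, keep), 29 (in B, remove), 34 (not in B, keep)
A \ B = {7, 8, 16, 18, 34}

{7, 8, 16, 18, 34}


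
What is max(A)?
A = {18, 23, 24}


Set A = {18, 23, 24}
Elements in ascending order: 18, 23, 24
The largest element is 24.

24


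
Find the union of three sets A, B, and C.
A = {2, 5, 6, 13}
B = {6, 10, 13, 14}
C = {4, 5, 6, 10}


Set A = {2, 5, 6, 13}
Set B = {6, 10, 13, 14}
Set C = {4, 5, 6, 10}
First, A ∪ B = {2, 5, 6, 10, 13, 14}
Then, (A ∪ B) ∪ C = {2, 4, 5, 6, 10, 13, 14}

{2, 4, 5, 6, 10, 13, 14}


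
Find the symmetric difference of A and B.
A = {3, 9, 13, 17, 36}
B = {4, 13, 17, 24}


Set A = {3, 9, 13, 17, 36}
Set B = {4, 13, 17, 24}
A △ B = (A \ B) ∪ (B \ A)
Elements in A but not B: {3, 9, 36}
Elements in B but not A: {4, 24}
A △ B = {3, 4, 9, 24, 36}

{3, 4, 9, 24, 36}


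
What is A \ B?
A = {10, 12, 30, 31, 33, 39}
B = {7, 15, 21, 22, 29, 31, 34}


Set A = {10, 12, 30, 31, 33, 39}
Set B = {7, 15, 21, 22, 29, 31, 34}
A \ B includes elements in A that are not in B.
Check each element of A:
10 (not in B, keep), 12 (not in B, keep), 30 (not in B, keep), 31 (in B, remove), 33 (not in B, keep), 39 (not in B, keep)
A \ B = {10, 12, 30, 33, 39}

{10, 12, 30, 33, 39}


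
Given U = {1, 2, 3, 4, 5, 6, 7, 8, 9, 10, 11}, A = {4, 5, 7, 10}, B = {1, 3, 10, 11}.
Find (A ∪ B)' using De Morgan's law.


U = {1, 2, 3, 4, 5, 6, 7, 8, 9, 10, 11}
A = {4, 5, 7, 10}, B = {1, 3, 10, 11}
A ∪ B = {1, 3, 4, 5, 7, 10, 11}
(A ∪ B)' = U \ (A ∪ B) = {2, 6, 8, 9}
Verification via A' ∩ B': A' = {1, 2, 3, 6, 8, 9, 11}, B' = {2, 4, 5, 6, 7, 8, 9}
A' ∩ B' = {2, 6, 8, 9} ✓

{2, 6, 8, 9}


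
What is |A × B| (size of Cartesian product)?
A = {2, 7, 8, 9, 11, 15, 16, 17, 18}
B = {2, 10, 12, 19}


Set A = {2, 7, 8, 9, 11, 15, 16, 17, 18} has 9 elements.
Set B = {2, 10, 12, 19} has 4 elements.
|A × B| = |A| × |B| = 9 × 4 = 36

36


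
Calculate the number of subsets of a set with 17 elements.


The set has 17 elements.
The power set contains all possible subsets.
|P(A)| = 2^|A| = 2^17 = 131072

131072


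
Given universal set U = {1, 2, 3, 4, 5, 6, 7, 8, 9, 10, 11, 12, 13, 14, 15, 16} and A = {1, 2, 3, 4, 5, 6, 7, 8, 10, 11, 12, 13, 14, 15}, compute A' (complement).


Universal set U = {1, 2, 3, 4, 5, 6, 7, 8, 9, 10, 11, 12, 13, 14, 15, 16}
Set A = {1, 2, 3, 4, 5, 6, 7, 8, 10, 11, 12, 13, 14, 15}
A' = U \ A = elements in U but not in A
Checking each element of U:
1 (in A, exclude), 2 (in A, exclude), 3 (in A, exclude), 4 (in A, exclude), 5 (in A, exclude), 6 (in A, exclude), 7 (in A, exclude), 8 (in A, exclude), 9 (not in A, include), 10 (in A, exclude), 11 (in A, exclude), 12 (in A, exclude), 13 (in A, exclude), 14 (in A, exclude), 15 (in A, exclude), 16 (not in A, include)
A' = {9, 16}

{9, 16}


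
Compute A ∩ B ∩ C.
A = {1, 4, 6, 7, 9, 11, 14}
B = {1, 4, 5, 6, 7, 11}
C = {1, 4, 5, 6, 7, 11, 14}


Set A = {1, 4, 6, 7, 9, 11, 14}
Set B = {1, 4, 5, 6, 7, 11}
Set C = {1, 4, 5, 6, 7, 11, 14}
First, A ∩ B = {1, 4, 6, 7, 11}
Then, (A ∩ B) ∩ C = {1, 4, 6, 7, 11}

{1, 4, 6, 7, 11}


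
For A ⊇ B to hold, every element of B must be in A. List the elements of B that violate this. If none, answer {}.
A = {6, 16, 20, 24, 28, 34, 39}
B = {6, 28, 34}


Set A = {6, 16, 20, 24, 28, 34, 39}
Set B = {6, 28, 34}
Check each element of B against A:
6 ∈ A, 28 ∈ A, 34 ∈ A
Elements of B not in A: {}

{}


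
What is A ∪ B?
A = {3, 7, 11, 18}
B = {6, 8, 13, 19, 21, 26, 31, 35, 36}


Set A = {3, 7, 11, 18}
Set B = {6, 8, 13, 19, 21, 26, 31, 35, 36}
A ∪ B includes all elements in either set.
Elements from A: {3, 7, 11, 18}
Elements from B not already included: {6, 8, 13, 19, 21, 26, 31, 35, 36}
A ∪ B = {3, 6, 7, 8, 11, 13, 18, 19, 21, 26, 31, 35, 36}

{3, 6, 7, 8, 11, 13, 18, 19, 21, 26, 31, 35, 36}


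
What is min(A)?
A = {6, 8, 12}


Set A = {6, 8, 12}
Elements in ascending order: 6, 8, 12
The smallest element is 6.

6


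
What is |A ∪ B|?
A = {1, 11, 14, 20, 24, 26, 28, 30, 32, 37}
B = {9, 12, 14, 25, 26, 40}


Set A = {1, 11, 14, 20, 24, 26, 28, 30, 32, 37}, |A| = 10
Set B = {9, 12, 14, 25, 26, 40}, |B| = 6
A ∩ B = {14, 26}, |A ∩ B| = 2
|A ∪ B| = |A| + |B| - |A ∩ B| = 10 + 6 - 2 = 14

14


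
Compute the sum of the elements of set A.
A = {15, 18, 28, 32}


Set A = {15, 18, 28, 32}
Sum = 15 + 18 + 28 + 32 = 93

93


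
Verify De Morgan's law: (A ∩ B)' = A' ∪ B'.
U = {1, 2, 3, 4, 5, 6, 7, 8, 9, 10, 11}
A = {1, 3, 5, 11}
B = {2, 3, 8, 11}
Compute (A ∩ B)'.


U = {1, 2, 3, 4, 5, 6, 7, 8, 9, 10, 11}
A = {1, 3, 5, 11}, B = {2, 3, 8, 11}
A ∩ B = {3, 11}
(A ∩ B)' = U \ (A ∩ B) = {1, 2, 4, 5, 6, 7, 8, 9, 10}
Verification via A' ∪ B': A' = {2, 4, 6, 7, 8, 9, 10}, B' = {1, 4, 5, 6, 7, 9, 10}
A' ∪ B' = {1, 2, 4, 5, 6, 7, 8, 9, 10} ✓

{1, 2, 4, 5, 6, 7, 8, 9, 10}


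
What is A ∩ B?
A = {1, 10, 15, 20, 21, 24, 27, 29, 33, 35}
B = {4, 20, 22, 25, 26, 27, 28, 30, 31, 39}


Set A = {1, 10, 15, 20, 21, 24, 27, 29, 33, 35}
Set B = {4, 20, 22, 25, 26, 27, 28, 30, 31, 39}
A ∩ B includes only elements in both sets.
Check each element of A against B:
1 ✗, 10 ✗, 15 ✗, 20 ✓, 21 ✗, 24 ✗, 27 ✓, 29 ✗, 33 ✗, 35 ✗
A ∩ B = {20, 27}

{20, 27}


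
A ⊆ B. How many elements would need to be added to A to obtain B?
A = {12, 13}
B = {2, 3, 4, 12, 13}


Set A = {12, 13}, |A| = 2
Set B = {2, 3, 4, 12, 13}, |B| = 5
Since A ⊆ B: B \ A = {2, 3, 4}
|B| - |A| = 5 - 2 = 3

3


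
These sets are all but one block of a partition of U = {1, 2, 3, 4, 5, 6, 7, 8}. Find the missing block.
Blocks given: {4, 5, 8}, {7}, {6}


U = {1, 2, 3, 4, 5, 6, 7, 8}
Shown blocks: {4, 5, 8}, {7}, {6}
A partition's blocks are pairwise disjoint and cover U, so the missing block = U \ (union of shown blocks).
Union of shown blocks: {4, 5, 6, 7, 8}
Missing block = U \ (union) = {1, 2, 3}

{1, 2, 3}


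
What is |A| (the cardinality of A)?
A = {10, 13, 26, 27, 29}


Set A = {10, 13, 26, 27, 29}
Listing elements: 10, 13, 26, 27, 29
Counting: 5 elements
|A| = 5

5


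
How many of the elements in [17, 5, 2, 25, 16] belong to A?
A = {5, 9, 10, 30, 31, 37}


Set A = {5, 9, 10, 30, 31, 37}
Candidates: [17, 5, 2, 25, 16]
Check each candidate:
17 ∉ A, 5 ∈ A, 2 ∉ A, 25 ∉ A, 16 ∉ A
Count of candidates in A: 1

1


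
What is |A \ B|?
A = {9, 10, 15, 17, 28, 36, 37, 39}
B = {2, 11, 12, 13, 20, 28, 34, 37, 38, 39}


Set A = {9, 10, 15, 17, 28, 36, 37, 39}
Set B = {2, 11, 12, 13, 20, 28, 34, 37, 38, 39}
A \ B = {9, 10, 15, 17, 36}
|A \ B| = 5

5


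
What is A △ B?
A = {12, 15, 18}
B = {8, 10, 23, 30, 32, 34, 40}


Set A = {12, 15, 18}
Set B = {8, 10, 23, 30, 32, 34, 40}
A △ B = (A \ B) ∪ (B \ A)
Elements in A but not B: {12, 15, 18}
Elements in B but not A: {8, 10, 23, 30, 32, 34, 40}
A △ B = {8, 10, 12, 15, 18, 23, 30, 32, 34, 40}

{8, 10, 12, 15, 18, 23, 30, 32, 34, 40}


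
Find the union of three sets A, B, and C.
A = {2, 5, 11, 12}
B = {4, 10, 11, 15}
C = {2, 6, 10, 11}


Set A = {2, 5, 11, 12}
Set B = {4, 10, 11, 15}
Set C = {2, 6, 10, 11}
First, A ∪ B = {2, 4, 5, 10, 11, 12, 15}
Then, (A ∪ B) ∪ C = {2, 4, 5, 6, 10, 11, 12, 15}

{2, 4, 5, 6, 10, 11, 12, 15}


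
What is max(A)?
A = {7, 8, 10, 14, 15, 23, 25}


Set A = {7, 8, 10, 14, 15, 23, 25}
Elements in ascending order: 7, 8, 10, 14, 15, 23, 25
The largest element is 25.

25


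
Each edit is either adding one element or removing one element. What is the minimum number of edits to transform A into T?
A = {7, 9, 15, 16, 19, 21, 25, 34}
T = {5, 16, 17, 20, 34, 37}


Set A = {7, 9, 15, 16, 19, 21, 25, 34}
Set T = {5, 16, 17, 20, 34, 37}
Elements to remove from A (in A, not in T): {7, 9, 15, 19, 21, 25} → 6 removals
Elements to add to A (in T, not in A): {5, 17, 20, 37} → 4 additions
Total edits = 6 + 4 = 10

10


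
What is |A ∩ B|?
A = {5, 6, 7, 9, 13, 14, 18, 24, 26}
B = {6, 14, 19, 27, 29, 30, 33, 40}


Set A = {5, 6, 7, 9, 13, 14, 18, 24, 26}
Set B = {6, 14, 19, 27, 29, 30, 33, 40}
A ∩ B = {6, 14}
|A ∩ B| = 2

2


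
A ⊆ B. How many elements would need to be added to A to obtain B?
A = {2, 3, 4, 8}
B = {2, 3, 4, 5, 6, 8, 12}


Set A = {2, 3, 4, 8}, |A| = 4
Set B = {2, 3, 4, 5, 6, 8, 12}, |B| = 7
Since A ⊆ B: B \ A = {5, 6, 12}
|B| - |A| = 7 - 4 = 3

3


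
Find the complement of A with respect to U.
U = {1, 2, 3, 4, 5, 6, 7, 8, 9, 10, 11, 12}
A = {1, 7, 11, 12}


Universal set U = {1, 2, 3, 4, 5, 6, 7, 8, 9, 10, 11, 12}
Set A = {1, 7, 11, 12}
A' = U \ A = elements in U but not in A
Checking each element of U:
1 (in A, exclude), 2 (not in A, include), 3 (not in A, include), 4 (not in A, include), 5 (not in A, include), 6 (not in A, include), 7 (in A, exclude), 8 (not in A, include), 9 (not in A, include), 10 (not in A, include), 11 (in A, exclude), 12 (in A, exclude)
A' = {2, 3, 4, 5, 6, 8, 9, 10}

{2, 3, 4, 5, 6, 8, 9, 10}


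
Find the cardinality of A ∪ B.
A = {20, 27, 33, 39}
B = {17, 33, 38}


Set A = {20, 27, 33, 39}, |A| = 4
Set B = {17, 33, 38}, |B| = 3
A ∩ B = {33}, |A ∩ B| = 1
|A ∪ B| = |A| + |B| - |A ∩ B| = 4 + 3 - 1 = 6

6


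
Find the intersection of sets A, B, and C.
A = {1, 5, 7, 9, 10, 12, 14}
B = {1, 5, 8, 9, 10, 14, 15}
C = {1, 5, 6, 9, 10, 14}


Set A = {1, 5, 7, 9, 10, 12, 14}
Set B = {1, 5, 8, 9, 10, 14, 15}
Set C = {1, 5, 6, 9, 10, 14}
First, A ∩ B = {1, 5, 9, 10, 14}
Then, (A ∩ B) ∩ C = {1, 5, 9, 10, 14}

{1, 5, 9, 10, 14}


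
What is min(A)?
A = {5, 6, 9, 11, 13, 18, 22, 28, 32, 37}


Set A = {5, 6, 9, 11, 13, 18, 22, 28, 32, 37}
Elements in ascending order: 5, 6, 9, 11, 13, 18, 22, 28, 32, 37
The smallest element is 5.

5


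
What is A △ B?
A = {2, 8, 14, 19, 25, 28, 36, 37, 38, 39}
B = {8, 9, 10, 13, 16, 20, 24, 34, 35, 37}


Set A = {2, 8, 14, 19, 25, 28, 36, 37, 38, 39}
Set B = {8, 9, 10, 13, 16, 20, 24, 34, 35, 37}
A △ B = (A \ B) ∪ (B \ A)
Elements in A but not B: {2, 14, 19, 25, 28, 36, 38, 39}
Elements in B but not A: {9, 10, 13, 16, 20, 24, 34, 35}
A △ B = {2, 9, 10, 13, 14, 16, 19, 20, 24, 25, 28, 34, 35, 36, 38, 39}

{2, 9, 10, 13, 14, 16, 19, 20, 24, 25, 28, 34, 35, 36, 38, 39}


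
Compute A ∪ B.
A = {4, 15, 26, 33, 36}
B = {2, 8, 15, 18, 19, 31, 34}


Set A = {4, 15, 26, 33, 36}
Set B = {2, 8, 15, 18, 19, 31, 34}
A ∪ B includes all elements in either set.
Elements from A: {4, 15, 26, 33, 36}
Elements from B not already included: {2, 8, 18, 19, 31, 34}
A ∪ B = {2, 4, 8, 15, 18, 19, 26, 31, 33, 34, 36}

{2, 4, 8, 15, 18, 19, 26, 31, 33, 34, 36}


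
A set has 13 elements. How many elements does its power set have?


The set has 13 elements.
The power set contains all possible subsets.
|P(A)| = 2^|A| = 2^13 = 8192

8192


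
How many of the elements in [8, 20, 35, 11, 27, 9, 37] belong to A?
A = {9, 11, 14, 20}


Set A = {9, 11, 14, 20}
Candidates: [8, 20, 35, 11, 27, 9, 37]
Check each candidate:
8 ∉ A, 20 ∈ A, 35 ∉ A, 11 ∈ A, 27 ∉ A, 9 ∈ A, 37 ∉ A
Count of candidates in A: 3

3


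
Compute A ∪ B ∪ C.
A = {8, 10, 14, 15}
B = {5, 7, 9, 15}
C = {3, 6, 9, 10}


Set A = {8, 10, 14, 15}
Set B = {5, 7, 9, 15}
Set C = {3, 6, 9, 10}
First, A ∪ B = {5, 7, 8, 9, 10, 14, 15}
Then, (A ∪ B) ∪ C = {3, 5, 6, 7, 8, 9, 10, 14, 15}

{3, 5, 6, 7, 8, 9, 10, 14, 15}


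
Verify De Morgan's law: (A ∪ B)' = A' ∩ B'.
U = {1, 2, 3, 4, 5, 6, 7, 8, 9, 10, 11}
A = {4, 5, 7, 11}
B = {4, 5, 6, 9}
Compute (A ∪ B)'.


U = {1, 2, 3, 4, 5, 6, 7, 8, 9, 10, 11}
A = {4, 5, 7, 11}, B = {4, 5, 6, 9}
A ∪ B = {4, 5, 6, 7, 9, 11}
(A ∪ B)' = U \ (A ∪ B) = {1, 2, 3, 8, 10}
Verification via A' ∩ B': A' = {1, 2, 3, 6, 8, 9, 10}, B' = {1, 2, 3, 7, 8, 10, 11}
A' ∩ B' = {1, 2, 3, 8, 10} ✓

{1, 2, 3, 8, 10}


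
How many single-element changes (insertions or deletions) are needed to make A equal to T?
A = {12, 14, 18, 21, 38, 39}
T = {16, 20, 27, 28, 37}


Set A = {12, 14, 18, 21, 38, 39}
Set T = {16, 20, 27, 28, 37}
Elements to remove from A (in A, not in T): {12, 14, 18, 21, 38, 39} → 6 removals
Elements to add to A (in T, not in A): {16, 20, 27, 28, 37} → 5 additions
Total edits = 6 + 5 = 11

11


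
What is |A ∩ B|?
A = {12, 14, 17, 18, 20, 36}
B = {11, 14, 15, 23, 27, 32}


Set A = {12, 14, 17, 18, 20, 36}
Set B = {11, 14, 15, 23, 27, 32}
A ∩ B = {14}
|A ∩ B| = 1

1


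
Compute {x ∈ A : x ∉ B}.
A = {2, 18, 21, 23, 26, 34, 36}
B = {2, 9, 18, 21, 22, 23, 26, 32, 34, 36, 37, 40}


Set A = {2, 18, 21, 23, 26, 34, 36}
Set B = {2, 9, 18, 21, 22, 23, 26, 32, 34, 36, 37, 40}
Check each element of A against B:
2 ∈ B, 18 ∈ B, 21 ∈ B, 23 ∈ B, 26 ∈ B, 34 ∈ B, 36 ∈ B
Elements of A not in B: {}

{}


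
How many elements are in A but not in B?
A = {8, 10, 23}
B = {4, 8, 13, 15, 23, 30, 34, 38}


Set A = {8, 10, 23}
Set B = {4, 8, 13, 15, 23, 30, 34, 38}
A \ B = {10}
|A \ B| = 1

1


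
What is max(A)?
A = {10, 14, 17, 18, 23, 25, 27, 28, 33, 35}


Set A = {10, 14, 17, 18, 23, 25, 27, 28, 33, 35}
Elements in ascending order: 10, 14, 17, 18, 23, 25, 27, 28, 33, 35
The largest element is 35.

35


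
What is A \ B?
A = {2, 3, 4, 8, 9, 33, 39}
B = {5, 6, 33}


Set A = {2, 3, 4, 8, 9, 33, 39}
Set B = {5, 6, 33}
A \ B includes elements in A that are not in B.
Check each element of A:
2 (not in B, keep), 3 (not in B, keep), 4 (not in B, keep), 8 (not in B, keep), 9 (not in B, keep), 33 (in B, remove), 39 (not in B, keep)
A \ B = {2, 3, 4, 8, 9, 39}

{2, 3, 4, 8, 9, 39}


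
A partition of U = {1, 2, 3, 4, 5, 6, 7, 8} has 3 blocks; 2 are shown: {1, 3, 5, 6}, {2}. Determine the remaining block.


U = {1, 2, 3, 4, 5, 6, 7, 8}
Shown blocks: {1, 3, 5, 6}, {2}
A partition's blocks are pairwise disjoint and cover U, so the missing block = U \ (union of shown blocks).
Union of shown blocks: {1, 2, 3, 5, 6}
Missing block = U \ (union) = {4, 7, 8}

{4, 7, 8}


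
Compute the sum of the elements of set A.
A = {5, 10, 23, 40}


Set A = {5, 10, 23, 40}
Sum = 5 + 10 + 23 + 40 = 78

78


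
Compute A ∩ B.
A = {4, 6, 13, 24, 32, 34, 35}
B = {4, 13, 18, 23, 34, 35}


Set A = {4, 6, 13, 24, 32, 34, 35}
Set B = {4, 13, 18, 23, 34, 35}
A ∩ B includes only elements in both sets.
Check each element of A against B:
4 ✓, 6 ✗, 13 ✓, 24 ✗, 32 ✗, 34 ✓, 35 ✓
A ∩ B = {4, 13, 34, 35}

{4, 13, 34, 35}


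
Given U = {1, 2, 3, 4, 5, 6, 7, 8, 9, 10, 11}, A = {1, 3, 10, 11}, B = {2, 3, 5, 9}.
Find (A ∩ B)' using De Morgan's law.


U = {1, 2, 3, 4, 5, 6, 7, 8, 9, 10, 11}
A = {1, 3, 10, 11}, B = {2, 3, 5, 9}
A ∩ B = {3}
(A ∩ B)' = U \ (A ∩ B) = {1, 2, 4, 5, 6, 7, 8, 9, 10, 11}
Verification via A' ∪ B': A' = {2, 4, 5, 6, 7, 8, 9}, B' = {1, 4, 6, 7, 8, 10, 11}
A' ∪ B' = {1, 2, 4, 5, 6, 7, 8, 9, 10, 11} ✓

{1, 2, 4, 5, 6, 7, 8, 9, 10, 11}


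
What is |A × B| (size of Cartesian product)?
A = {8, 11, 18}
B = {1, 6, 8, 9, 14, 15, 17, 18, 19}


Set A = {8, 11, 18} has 3 elements.
Set B = {1, 6, 8, 9, 14, 15, 17, 18, 19} has 9 elements.
|A × B| = |A| × |B| = 3 × 9 = 27

27


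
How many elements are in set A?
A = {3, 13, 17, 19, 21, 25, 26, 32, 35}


Set A = {3, 13, 17, 19, 21, 25, 26, 32, 35}
Listing elements: 3, 13, 17, 19, 21, 25, 26, 32, 35
Counting: 9 elements
|A| = 9

9


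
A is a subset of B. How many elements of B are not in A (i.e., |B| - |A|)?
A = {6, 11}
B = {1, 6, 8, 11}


Set A = {6, 11}, |A| = 2
Set B = {1, 6, 8, 11}, |B| = 4
Since A ⊆ B: B \ A = {1, 8}
|B| - |A| = 4 - 2 = 2

2


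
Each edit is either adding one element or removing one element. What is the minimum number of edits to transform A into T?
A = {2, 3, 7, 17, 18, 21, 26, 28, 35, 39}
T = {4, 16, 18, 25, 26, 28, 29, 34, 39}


Set A = {2, 3, 7, 17, 18, 21, 26, 28, 35, 39}
Set T = {4, 16, 18, 25, 26, 28, 29, 34, 39}
Elements to remove from A (in A, not in T): {2, 3, 7, 17, 21, 35} → 6 removals
Elements to add to A (in T, not in A): {4, 16, 25, 29, 34} → 5 additions
Total edits = 6 + 5 = 11

11


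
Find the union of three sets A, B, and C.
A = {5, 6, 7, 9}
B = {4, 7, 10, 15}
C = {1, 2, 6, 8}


Set A = {5, 6, 7, 9}
Set B = {4, 7, 10, 15}
Set C = {1, 2, 6, 8}
First, A ∪ B = {4, 5, 6, 7, 9, 10, 15}
Then, (A ∪ B) ∪ C = {1, 2, 4, 5, 6, 7, 8, 9, 10, 15}

{1, 2, 4, 5, 6, 7, 8, 9, 10, 15}


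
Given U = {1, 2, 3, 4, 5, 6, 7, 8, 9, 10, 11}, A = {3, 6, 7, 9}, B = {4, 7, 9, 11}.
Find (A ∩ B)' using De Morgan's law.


U = {1, 2, 3, 4, 5, 6, 7, 8, 9, 10, 11}
A = {3, 6, 7, 9}, B = {4, 7, 9, 11}
A ∩ B = {7, 9}
(A ∩ B)' = U \ (A ∩ B) = {1, 2, 3, 4, 5, 6, 8, 10, 11}
Verification via A' ∪ B': A' = {1, 2, 4, 5, 8, 10, 11}, B' = {1, 2, 3, 5, 6, 8, 10}
A' ∪ B' = {1, 2, 3, 4, 5, 6, 8, 10, 11} ✓

{1, 2, 3, 4, 5, 6, 8, 10, 11}


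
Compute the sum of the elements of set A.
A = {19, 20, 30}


Set A = {19, 20, 30}
Sum = 19 + 20 + 30 = 69

69


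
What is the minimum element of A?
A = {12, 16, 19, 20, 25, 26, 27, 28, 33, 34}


Set A = {12, 16, 19, 20, 25, 26, 27, 28, 33, 34}
Elements in ascending order: 12, 16, 19, 20, 25, 26, 27, 28, 33, 34
The smallest element is 12.

12


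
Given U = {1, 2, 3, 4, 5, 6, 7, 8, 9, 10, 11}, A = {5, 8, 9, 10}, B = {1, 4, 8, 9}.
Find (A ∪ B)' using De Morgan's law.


U = {1, 2, 3, 4, 5, 6, 7, 8, 9, 10, 11}
A = {5, 8, 9, 10}, B = {1, 4, 8, 9}
A ∪ B = {1, 4, 5, 8, 9, 10}
(A ∪ B)' = U \ (A ∪ B) = {2, 3, 6, 7, 11}
Verification via A' ∩ B': A' = {1, 2, 3, 4, 6, 7, 11}, B' = {2, 3, 5, 6, 7, 10, 11}
A' ∩ B' = {2, 3, 6, 7, 11} ✓

{2, 3, 6, 7, 11}


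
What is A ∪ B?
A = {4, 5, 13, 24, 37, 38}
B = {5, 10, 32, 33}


Set A = {4, 5, 13, 24, 37, 38}
Set B = {5, 10, 32, 33}
A ∪ B includes all elements in either set.
Elements from A: {4, 5, 13, 24, 37, 38}
Elements from B not already included: {10, 32, 33}
A ∪ B = {4, 5, 10, 13, 24, 32, 33, 37, 38}

{4, 5, 10, 13, 24, 32, 33, 37, 38}


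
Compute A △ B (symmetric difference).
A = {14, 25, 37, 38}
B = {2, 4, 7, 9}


Set A = {14, 25, 37, 38}
Set B = {2, 4, 7, 9}
A △ B = (A \ B) ∪ (B \ A)
Elements in A but not B: {14, 25, 37, 38}
Elements in B but not A: {2, 4, 7, 9}
A △ B = {2, 4, 7, 9, 14, 25, 37, 38}

{2, 4, 7, 9, 14, 25, 37, 38}


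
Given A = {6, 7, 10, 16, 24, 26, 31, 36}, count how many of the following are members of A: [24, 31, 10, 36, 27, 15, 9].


Set A = {6, 7, 10, 16, 24, 26, 31, 36}
Candidates: [24, 31, 10, 36, 27, 15, 9]
Check each candidate:
24 ∈ A, 31 ∈ A, 10 ∈ A, 36 ∈ A, 27 ∉ A, 15 ∉ A, 9 ∉ A
Count of candidates in A: 4

4


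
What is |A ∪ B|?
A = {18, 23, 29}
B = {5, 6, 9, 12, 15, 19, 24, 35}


Set A = {18, 23, 29}, |A| = 3
Set B = {5, 6, 9, 12, 15, 19, 24, 35}, |B| = 8
A ∩ B = {}, |A ∩ B| = 0
|A ∪ B| = |A| + |B| - |A ∩ B| = 3 + 8 - 0 = 11

11


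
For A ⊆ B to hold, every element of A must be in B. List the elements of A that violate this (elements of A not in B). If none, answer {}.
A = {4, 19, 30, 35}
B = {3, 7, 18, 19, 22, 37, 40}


Set A = {4, 19, 30, 35}
Set B = {3, 7, 18, 19, 22, 37, 40}
Check each element of A against B:
4 ∉ B (include), 19 ∈ B, 30 ∉ B (include), 35 ∉ B (include)
Elements of A not in B: {4, 30, 35}

{4, 30, 35}


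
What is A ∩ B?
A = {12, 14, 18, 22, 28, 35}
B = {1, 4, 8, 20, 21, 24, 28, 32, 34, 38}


Set A = {12, 14, 18, 22, 28, 35}
Set B = {1, 4, 8, 20, 21, 24, 28, 32, 34, 38}
A ∩ B includes only elements in both sets.
Check each element of A against B:
12 ✗, 14 ✗, 18 ✗, 22 ✗, 28 ✓, 35 ✗
A ∩ B = {28}

{28}


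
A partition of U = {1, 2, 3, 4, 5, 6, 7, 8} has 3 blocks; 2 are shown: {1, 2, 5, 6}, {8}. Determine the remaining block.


U = {1, 2, 3, 4, 5, 6, 7, 8}
Shown blocks: {1, 2, 5, 6}, {8}
A partition's blocks are pairwise disjoint and cover U, so the missing block = U \ (union of shown blocks).
Union of shown blocks: {1, 2, 5, 6, 8}
Missing block = U \ (union) = {3, 4, 7}

{3, 4, 7}


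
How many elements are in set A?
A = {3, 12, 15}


Set A = {3, 12, 15}
Listing elements: 3, 12, 15
Counting: 3 elements
|A| = 3

3


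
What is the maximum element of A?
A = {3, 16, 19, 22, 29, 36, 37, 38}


Set A = {3, 16, 19, 22, 29, 36, 37, 38}
Elements in ascending order: 3, 16, 19, 22, 29, 36, 37, 38
The largest element is 38.

38


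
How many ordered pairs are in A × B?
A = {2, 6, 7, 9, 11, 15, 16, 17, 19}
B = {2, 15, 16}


Set A = {2, 6, 7, 9, 11, 15, 16, 17, 19} has 9 elements.
Set B = {2, 15, 16} has 3 elements.
|A × B| = |A| × |B| = 9 × 3 = 27

27


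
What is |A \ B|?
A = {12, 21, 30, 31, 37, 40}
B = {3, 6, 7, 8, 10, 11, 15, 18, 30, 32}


Set A = {12, 21, 30, 31, 37, 40}
Set B = {3, 6, 7, 8, 10, 11, 15, 18, 30, 32}
A \ B = {12, 21, 31, 37, 40}
|A \ B| = 5

5


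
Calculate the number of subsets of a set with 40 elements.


The set has 40 elements.
The power set contains all possible subsets.
|P(A)| = 2^|A| = 2^40 = 1099511627776

1099511627776


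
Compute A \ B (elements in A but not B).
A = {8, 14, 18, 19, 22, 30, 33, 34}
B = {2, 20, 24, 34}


Set A = {8, 14, 18, 19, 22, 30, 33, 34}
Set B = {2, 20, 24, 34}
A \ B includes elements in A that are not in B.
Check each element of A:
8 (not in B, keep), 14 (not in B, keep), 18 (not in B, keep), 19 (not in B, keep), 22 (not in B, keep), 30 (not in B, keep), 33 (not in B, keep), 34 (in B, remove)
A \ B = {8, 14, 18, 19, 22, 30, 33}

{8, 14, 18, 19, 22, 30, 33}


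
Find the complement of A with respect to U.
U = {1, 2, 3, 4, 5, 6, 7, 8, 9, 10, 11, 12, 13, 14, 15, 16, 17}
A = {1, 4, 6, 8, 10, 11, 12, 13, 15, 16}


Universal set U = {1, 2, 3, 4, 5, 6, 7, 8, 9, 10, 11, 12, 13, 14, 15, 16, 17}
Set A = {1, 4, 6, 8, 10, 11, 12, 13, 15, 16}
A' = U \ A = elements in U but not in A
Checking each element of U:
1 (in A, exclude), 2 (not in A, include), 3 (not in A, include), 4 (in A, exclude), 5 (not in A, include), 6 (in A, exclude), 7 (not in A, include), 8 (in A, exclude), 9 (not in A, include), 10 (in A, exclude), 11 (in A, exclude), 12 (in A, exclude), 13 (in A, exclude), 14 (not in A, include), 15 (in A, exclude), 16 (in A, exclude), 17 (not in A, include)
A' = {2, 3, 5, 7, 9, 14, 17}

{2, 3, 5, 7, 9, 14, 17}


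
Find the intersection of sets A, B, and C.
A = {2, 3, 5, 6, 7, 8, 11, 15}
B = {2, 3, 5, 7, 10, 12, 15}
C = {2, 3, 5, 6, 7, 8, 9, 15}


Set A = {2, 3, 5, 6, 7, 8, 11, 15}
Set B = {2, 3, 5, 7, 10, 12, 15}
Set C = {2, 3, 5, 6, 7, 8, 9, 15}
First, A ∩ B = {2, 3, 5, 7, 15}
Then, (A ∩ B) ∩ C = {2, 3, 5, 7, 15}

{2, 3, 5, 7, 15}


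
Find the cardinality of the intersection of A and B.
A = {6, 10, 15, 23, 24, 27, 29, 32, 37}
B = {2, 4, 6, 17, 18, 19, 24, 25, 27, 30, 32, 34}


Set A = {6, 10, 15, 23, 24, 27, 29, 32, 37}
Set B = {2, 4, 6, 17, 18, 19, 24, 25, 27, 30, 32, 34}
A ∩ B = {6, 24, 27, 32}
|A ∩ B| = 4

4


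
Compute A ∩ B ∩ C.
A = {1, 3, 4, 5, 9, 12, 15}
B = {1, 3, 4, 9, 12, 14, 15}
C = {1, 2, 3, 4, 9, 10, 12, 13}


Set A = {1, 3, 4, 5, 9, 12, 15}
Set B = {1, 3, 4, 9, 12, 14, 15}
Set C = {1, 2, 3, 4, 9, 10, 12, 13}
First, A ∩ B = {1, 3, 4, 9, 12, 15}
Then, (A ∩ B) ∩ C = {1, 3, 4, 9, 12}

{1, 3, 4, 9, 12}


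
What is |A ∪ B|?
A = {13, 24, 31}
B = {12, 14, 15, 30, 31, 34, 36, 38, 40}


Set A = {13, 24, 31}, |A| = 3
Set B = {12, 14, 15, 30, 31, 34, 36, 38, 40}, |B| = 9
A ∩ B = {31}, |A ∩ B| = 1
|A ∪ B| = |A| + |B| - |A ∩ B| = 3 + 9 - 1 = 11

11


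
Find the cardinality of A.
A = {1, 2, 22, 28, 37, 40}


Set A = {1, 2, 22, 28, 37, 40}
Listing elements: 1, 2, 22, 28, 37, 40
Counting: 6 elements
|A| = 6

6


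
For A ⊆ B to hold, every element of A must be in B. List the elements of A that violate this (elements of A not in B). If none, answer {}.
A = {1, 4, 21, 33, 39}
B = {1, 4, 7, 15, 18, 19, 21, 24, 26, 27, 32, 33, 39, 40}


Set A = {1, 4, 21, 33, 39}
Set B = {1, 4, 7, 15, 18, 19, 21, 24, 26, 27, 32, 33, 39, 40}
Check each element of A against B:
1 ∈ B, 4 ∈ B, 21 ∈ B, 33 ∈ B, 39 ∈ B
Elements of A not in B: {}

{}


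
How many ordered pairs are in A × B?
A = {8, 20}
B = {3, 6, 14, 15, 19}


Set A = {8, 20} has 2 elements.
Set B = {3, 6, 14, 15, 19} has 5 elements.
|A × B| = |A| × |B| = 2 × 5 = 10

10


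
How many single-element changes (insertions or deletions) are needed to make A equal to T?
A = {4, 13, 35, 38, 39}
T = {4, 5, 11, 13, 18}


Set A = {4, 13, 35, 38, 39}
Set T = {4, 5, 11, 13, 18}
Elements to remove from A (in A, not in T): {35, 38, 39} → 3 removals
Elements to add to A (in T, not in A): {5, 11, 18} → 3 additions
Total edits = 3 + 3 = 6

6


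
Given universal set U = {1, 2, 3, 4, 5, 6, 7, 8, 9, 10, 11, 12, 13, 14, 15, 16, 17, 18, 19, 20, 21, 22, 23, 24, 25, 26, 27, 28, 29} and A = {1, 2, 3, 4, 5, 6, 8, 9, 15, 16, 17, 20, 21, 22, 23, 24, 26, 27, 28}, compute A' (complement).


Universal set U = {1, 2, 3, 4, 5, 6, 7, 8, 9, 10, 11, 12, 13, 14, 15, 16, 17, 18, 19, 20, 21, 22, 23, 24, 25, 26, 27, 28, 29}
Set A = {1, 2, 3, 4, 5, 6, 8, 9, 15, 16, 17, 20, 21, 22, 23, 24, 26, 27, 28}
A' = U \ A = elements in U but not in A
Checking each element of U:
1 (in A, exclude), 2 (in A, exclude), 3 (in A, exclude), 4 (in A, exclude), 5 (in A, exclude), 6 (in A, exclude), 7 (not in A, include), 8 (in A, exclude), 9 (in A, exclude), 10 (not in A, include), 11 (not in A, include), 12 (not in A, include), 13 (not in A, include), 14 (not in A, include), 15 (in A, exclude), 16 (in A, exclude), 17 (in A, exclude), 18 (not in A, include), 19 (not in A, include), 20 (in A, exclude), 21 (in A, exclude), 22 (in A, exclude), 23 (in A, exclude), 24 (in A, exclude), 25 (not in A, include), 26 (in A, exclude), 27 (in A, exclude), 28 (in A, exclude), 29 (not in A, include)
A' = {7, 10, 11, 12, 13, 14, 18, 19, 25, 29}

{7, 10, 11, 12, 13, 14, 18, 19, 25, 29}


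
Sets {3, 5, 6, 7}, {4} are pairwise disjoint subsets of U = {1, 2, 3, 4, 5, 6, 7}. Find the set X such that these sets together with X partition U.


U = {1, 2, 3, 4, 5, 6, 7}
Shown blocks: {3, 5, 6, 7}, {4}
A partition's blocks are pairwise disjoint and cover U, so the missing block = U \ (union of shown blocks).
Union of shown blocks: {3, 4, 5, 6, 7}
Missing block = U \ (union) = {1, 2}

{1, 2}


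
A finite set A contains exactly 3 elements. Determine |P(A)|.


The set has 3 elements.
The power set contains all possible subsets.
|P(A)| = 2^|A| = 2^3 = 8

8


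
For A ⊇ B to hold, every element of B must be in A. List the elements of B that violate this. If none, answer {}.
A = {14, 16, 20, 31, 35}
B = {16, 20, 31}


Set A = {14, 16, 20, 31, 35}
Set B = {16, 20, 31}
Check each element of B against A:
16 ∈ A, 20 ∈ A, 31 ∈ A
Elements of B not in A: {}

{}


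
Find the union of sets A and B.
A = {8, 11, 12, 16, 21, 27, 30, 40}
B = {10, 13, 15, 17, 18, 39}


Set A = {8, 11, 12, 16, 21, 27, 30, 40}
Set B = {10, 13, 15, 17, 18, 39}
A ∪ B includes all elements in either set.
Elements from A: {8, 11, 12, 16, 21, 27, 30, 40}
Elements from B not already included: {10, 13, 15, 17, 18, 39}
A ∪ B = {8, 10, 11, 12, 13, 15, 16, 17, 18, 21, 27, 30, 39, 40}

{8, 10, 11, 12, 13, 15, 16, 17, 18, 21, 27, 30, 39, 40}


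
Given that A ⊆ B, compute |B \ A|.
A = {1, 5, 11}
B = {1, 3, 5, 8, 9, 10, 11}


Set A = {1, 5, 11}, |A| = 3
Set B = {1, 3, 5, 8, 9, 10, 11}, |B| = 7
Since A ⊆ B: B \ A = {3, 8, 9, 10}
|B| - |A| = 7 - 3 = 4

4


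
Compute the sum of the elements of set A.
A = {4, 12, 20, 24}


Set A = {4, 12, 20, 24}
Sum = 4 + 12 + 20 + 24 = 60

60


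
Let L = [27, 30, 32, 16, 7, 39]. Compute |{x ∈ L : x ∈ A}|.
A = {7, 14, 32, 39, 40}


Set A = {7, 14, 32, 39, 40}
Candidates: [27, 30, 32, 16, 7, 39]
Check each candidate:
27 ∉ A, 30 ∉ A, 32 ∈ A, 16 ∉ A, 7 ∈ A, 39 ∈ A
Count of candidates in A: 3

3


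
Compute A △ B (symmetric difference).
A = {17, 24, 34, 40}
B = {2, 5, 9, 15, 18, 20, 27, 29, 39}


Set A = {17, 24, 34, 40}
Set B = {2, 5, 9, 15, 18, 20, 27, 29, 39}
A △ B = (A \ B) ∪ (B \ A)
Elements in A but not B: {17, 24, 34, 40}
Elements in B but not A: {2, 5, 9, 15, 18, 20, 27, 29, 39}
A △ B = {2, 5, 9, 15, 17, 18, 20, 24, 27, 29, 34, 39, 40}

{2, 5, 9, 15, 17, 18, 20, 24, 27, 29, 34, 39, 40}


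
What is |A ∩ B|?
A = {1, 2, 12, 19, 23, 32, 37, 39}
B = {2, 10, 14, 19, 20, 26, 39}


Set A = {1, 2, 12, 19, 23, 32, 37, 39}
Set B = {2, 10, 14, 19, 20, 26, 39}
A ∩ B = {2, 19, 39}
|A ∩ B| = 3

3


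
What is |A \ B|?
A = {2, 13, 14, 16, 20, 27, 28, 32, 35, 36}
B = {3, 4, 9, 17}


Set A = {2, 13, 14, 16, 20, 27, 28, 32, 35, 36}
Set B = {3, 4, 9, 17}
A \ B = {2, 13, 14, 16, 20, 27, 28, 32, 35, 36}
|A \ B| = 10

10


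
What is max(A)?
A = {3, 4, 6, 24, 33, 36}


Set A = {3, 4, 6, 24, 33, 36}
Elements in ascending order: 3, 4, 6, 24, 33, 36
The largest element is 36.

36


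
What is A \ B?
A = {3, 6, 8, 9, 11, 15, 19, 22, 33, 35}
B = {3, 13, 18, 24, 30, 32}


Set A = {3, 6, 8, 9, 11, 15, 19, 22, 33, 35}
Set B = {3, 13, 18, 24, 30, 32}
A \ B includes elements in A that are not in B.
Check each element of A:
3 (in B, remove), 6 (not in B, keep), 8 (not in B, keep), 9 (not in B, keep), 11 (not in B, keep), 15 (not in B, keep), 19 (not in B, keep), 22 (not in B, keep), 33 (not in B, keep), 35 (not in B, keep)
A \ B = {6, 8, 9, 11, 15, 19, 22, 33, 35}

{6, 8, 9, 11, 15, 19, 22, 33, 35}


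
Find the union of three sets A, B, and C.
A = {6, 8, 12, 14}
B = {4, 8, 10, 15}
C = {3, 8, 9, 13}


Set A = {6, 8, 12, 14}
Set B = {4, 8, 10, 15}
Set C = {3, 8, 9, 13}
First, A ∪ B = {4, 6, 8, 10, 12, 14, 15}
Then, (A ∪ B) ∪ C = {3, 4, 6, 8, 9, 10, 12, 13, 14, 15}

{3, 4, 6, 8, 9, 10, 12, 13, 14, 15}


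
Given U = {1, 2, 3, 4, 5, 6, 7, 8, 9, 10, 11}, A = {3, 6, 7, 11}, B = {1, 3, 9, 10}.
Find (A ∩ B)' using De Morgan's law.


U = {1, 2, 3, 4, 5, 6, 7, 8, 9, 10, 11}
A = {3, 6, 7, 11}, B = {1, 3, 9, 10}
A ∩ B = {3}
(A ∩ B)' = U \ (A ∩ B) = {1, 2, 4, 5, 6, 7, 8, 9, 10, 11}
Verification via A' ∪ B': A' = {1, 2, 4, 5, 8, 9, 10}, B' = {2, 4, 5, 6, 7, 8, 11}
A' ∪ B' = {1, 2, 4, 5, 6, 7, 8, 9, 10, 11} ✓

{1, 2, 4, 5, 6, 7, 8, 9, 10, 11}


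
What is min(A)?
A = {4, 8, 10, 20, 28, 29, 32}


Set A = {4, 8, 10, 20, 28, 29, 32}
Elements in ascending order: 4, 8, 10, 20, 28, 29, 32
The smallest element is 4.

4


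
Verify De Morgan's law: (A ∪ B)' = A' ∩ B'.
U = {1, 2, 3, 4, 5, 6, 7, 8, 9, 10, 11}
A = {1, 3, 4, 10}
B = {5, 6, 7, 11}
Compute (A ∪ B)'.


U = {1, 2, 3, 4, 5, 6, 7, 8, 9, 10, 11}
A = {1, 3, 4, 10}, B = {5, 6, 7, 11}
A ∪ B = {1, 3, 4, 5, 6, 7, 10, 11}
(A ∪ B)' = U \ (A ∪ B) = {2, 8, 9}
Verification via A' ∩ B': A' = {2, 5, 6, 7, 8, 9, 11}, B' = {1, 2, 3, 4, 8, 9, 10}
A' ∩ B' = {2, 8, 9} ✓

{2, 8, 9}


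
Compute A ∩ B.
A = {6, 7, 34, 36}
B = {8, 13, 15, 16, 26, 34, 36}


Set A = {6, 7, 34, 36}
Set B = {8, 13, 15, 16, 26, 34, 36}
A ∩ B includes only elements in both sets.
Check each element of A against B:
6 ✗, 7 ✗, 34 ✓, 36 ✓
A ∩ B = {34, 36}

{34, 36}


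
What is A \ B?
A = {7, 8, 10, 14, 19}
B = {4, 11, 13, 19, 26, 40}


Set A = {7, 8, 10, 14, 19}
Set B = {4, 11, 13, 19, 26, 40}
A \ B includes elements in A that are not in B.
Check each element of A:
7 (not in B, keep), 8 (not in B, keep), 10 (not in B, keep), 14 (not in B, keep), 19 (in B, remove)
A \ B = {7, 8, 10, 14}

{7, 8, 10, 14}


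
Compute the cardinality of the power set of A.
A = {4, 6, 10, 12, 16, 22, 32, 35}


Set A = {4, 6, 10, 12, 16, 22, 32, 35}
|A| = 8
The power set P(A) contains all subsets of A.
|P(A)| = 2^|A| = 2^8 = 256

256


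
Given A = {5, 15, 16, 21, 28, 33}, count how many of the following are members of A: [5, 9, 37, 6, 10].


Set A = {5, 15, 16, 21, 28, 33}
Candidates: [5, 9, 37, 6, 10]
Check each candidate:
5 ∈ A, 9 ∉ A, 37 ∉ A, 6 ∉ A, 10 ∉ A
Count of candidates in A: 1

1


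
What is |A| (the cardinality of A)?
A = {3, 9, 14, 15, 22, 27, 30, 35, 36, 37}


Set A = {3, 9, 14, 15, 22, 27, 30, 35, 36, 37}
Listing elements: 3, 9, 14, 15, 22, 27, 30, 35, 36, 37
Counting: 10 elements
|A| = 10

10


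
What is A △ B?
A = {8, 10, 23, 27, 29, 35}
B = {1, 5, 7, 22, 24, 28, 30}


Set A = {8, 10, 23, 27, 29, 35}
Set B = {1, 5, 7, 22, 24, 28, 30}
A △ B = (A \ B) ∪ (B \ A)
Elements in A but not B: {8, 10, 23, 27, 29, 35}
Elements in B but not A: {1, 5, 7, 22, 24, 28, 30}
A △ B = {1, 5, 7, 8, 10, 22, 23, 24, 27, 28, 29, 30, 35}

{1, 5, 7, 8, 10, 22, 23, 24, 27, 28, 29, 30, 35}


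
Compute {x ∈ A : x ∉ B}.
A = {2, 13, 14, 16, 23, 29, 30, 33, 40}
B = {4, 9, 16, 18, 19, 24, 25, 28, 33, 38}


Set A = {2, 13, 14, 16, 23, 29, 30, 33, 40}
Set B = {4, 9, 16, 18, 19, 24, 25, 28, 33, 38}
Check each element of A against B:
2 ∉ B (include), 13 ∉ B (include), 14 ∉ B (include), 16 ∈ B, 23 ∉ B (include), 29 ∉ B (include), 30 ∉ B (include), 33 ∈ B, 40 ∉ B (include)
Elements of A not in B: {2, 13, 14, 23, 29, 30, 40}

{2, 13, 14, 23, 29, 30, 40}


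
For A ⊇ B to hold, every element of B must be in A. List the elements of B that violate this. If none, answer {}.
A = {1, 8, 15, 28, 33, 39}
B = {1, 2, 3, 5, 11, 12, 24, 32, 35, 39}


Set A = {1, 8, 15, 28, 33, 39}
Set B = {1, 2, 3, 5, 11, 12, 24, 32, 35, 39}
Check each element of B against A:
1 ∈ A, 2 ∉ A (include), 3 ∉ A (include), 5 ∉ A (include), 11 ∉ A (include), 12 ∉ A (include), 24 ∉ A (include), 32 ∉ A (include), 35 ∉ A (include), 39 ∈ A
Elements of B not in A: {2, 3, 5, 11, 12, 24, 32, 35}

{2, 3, 5, 11, 12, 24, 32, 35}


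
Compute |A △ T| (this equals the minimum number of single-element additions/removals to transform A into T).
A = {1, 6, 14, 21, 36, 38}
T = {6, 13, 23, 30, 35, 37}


Set A = {1, 6, 14, 21, 36, 38}
Set T = {6, 13, 23, 30, 35, 37}
Elements to remove from A (in A, not in T): {1, 14, 21, 36, 38} → 5 removals
Elements to add to A (in T, not in A): {13, 23, 30, 35, 37} → 5 additions
Total edits = 5 + 5 = 10

10


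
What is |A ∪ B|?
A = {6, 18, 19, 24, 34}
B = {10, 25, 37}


Set A = {6, 18, 19, 24, 34}, |A| = 5
Set B = {10, 25, 37}, |B| = 3
A ∩ B = {}, |A ∩ B| = 0
|A ∪ B| = |A| + |B| - |A ∩ B| = 5 + 3 - 0 = 8

8


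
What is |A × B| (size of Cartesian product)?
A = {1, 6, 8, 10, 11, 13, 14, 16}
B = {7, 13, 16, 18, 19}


Set A = {1, 6, 8, 10, 11, 13, 14, 16} has 8 elements.
Set B = {7, 13, 16, 18, 19} has 5 elements.
|A × B| = |A| × |B| = 8 × 5 = 40

40


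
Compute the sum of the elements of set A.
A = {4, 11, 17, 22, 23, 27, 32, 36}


Set A = {4, 11, 17, 22, 23, 27, 32, 36}
Sum = 4 + 11 + 17 + 22 + 23 + 27 + 32 + 36 = 172

172


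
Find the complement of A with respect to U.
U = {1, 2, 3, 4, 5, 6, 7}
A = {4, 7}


Universal set U = {1, 2, 3, 4, 5, 6, 7}
Set A = {4, 7}
A' = U \ A = elements in U but not in A
Checking each element of U:
1 (not in A, include), 2 (not in A, include), 3 (not in A, include), 4 (in A, exclude), 5 (not in A, include), 6 (not in A, include), 7 (in A, exclude)
A' = {1, 2, 3, 5, 6}

{1, 2, 3, 5, 6}


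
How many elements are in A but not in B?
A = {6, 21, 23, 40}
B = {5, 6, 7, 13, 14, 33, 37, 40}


Set A = {6, 21, 23, 40}
Set B = {5, 6, 7, 13, 14, 33, 37, 40}
A \ B = {21, 23}
|A \ B| = 2

2


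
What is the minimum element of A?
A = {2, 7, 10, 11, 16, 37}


Set A = {2, 7, 10, 11, 16, 37}
Elements in ascending order: 2, 7, 10, 11, 16, 37
The smallest element is 2.

2


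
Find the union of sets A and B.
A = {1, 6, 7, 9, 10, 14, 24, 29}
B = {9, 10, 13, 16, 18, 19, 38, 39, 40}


Set A = {1, 6, 7, 9, 10, 14, 24, 29}
Set B = {9, 10, 13, 16, 18, 19, 38, 39, 40}
A ∪ B includes all elements in either set.
Elements from A: {1, 6, 7, 9, 10, 14, 24, 29}
Elements from B not already included: {13, 16, 18, 19, 38, 39, 40}
A ∪ B = {1, 6, 7, 9, 10, 13, 14, 16, 18, 19, 24, 29, 38, 39, 40}

{1, 6, 7, 9, 10, 13, 14, 16, 18, 19, 24, 29, 38, 39, 40}


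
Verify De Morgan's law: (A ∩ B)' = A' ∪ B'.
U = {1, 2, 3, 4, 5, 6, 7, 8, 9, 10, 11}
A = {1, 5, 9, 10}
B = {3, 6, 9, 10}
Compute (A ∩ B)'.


U = {1, 2, 3, 4, 5, 6, 7, 8, 9, 10, 11}
A = {1, 5, 9, 10}, B = {3, 6, 9, 10}
A ∩ B = {9, 10}
(A ∩ B)' = U \ (A ∩ B) = {1, 2, 3, 4, 5, 6, 7, 8, 11}
Verification via A' ∪ B': A' = {2, 3, 4, 6, 7, 8, 11}, B' = {1, 2, 4, 5, 7, 8, 11}
A' ∪ B' = {1, 2, 3, 4, 5, 6, 7, 8, 11} ✓

{1, 2, 3, 4, 5, 6, 7, 8, 11}


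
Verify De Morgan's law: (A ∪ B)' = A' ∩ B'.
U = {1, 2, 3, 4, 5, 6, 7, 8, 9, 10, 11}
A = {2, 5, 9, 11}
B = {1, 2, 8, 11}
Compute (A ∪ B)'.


U = {1, 2, 3, 4, 5, 6, 7, 8, 9, 10, 11}
A = {2, 5, 9, 11}, B = {1, 2, 8, 11}
A ∪ B = {1, 2, 5, 8, 9, 11}
(A ∪ B)' = U \ (A ∪ B) = {3, 4, 6, 7, 10}
Verification via A' ∩ B': A' = {1, 3, 4, 6, 7, 8, 10}, B' = {3, 4, 5, 6, 7, 9, 10}
A' ∩ B' = {3, 4, 6, 7, 10} ✓

{3, 4, 6, 7, 10}


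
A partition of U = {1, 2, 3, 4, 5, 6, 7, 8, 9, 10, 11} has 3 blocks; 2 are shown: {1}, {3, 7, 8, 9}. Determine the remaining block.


U = {1, 2, 3, 4, 5, 6, 7, 8, 9, 10, 11}
Shown blocks: {1}, {3, 7, 8, 9}
A partition's blocks are pairwise disjoint and cover U, so the missing block = U \ (union of shown blocks).
Union of shown blocks: {1, 3, 7, 8, 9}
Missing block = U \ (union) = {2, 4, 5, 6, 10, 11}

{2, 4, 5, 6, 10, 11}


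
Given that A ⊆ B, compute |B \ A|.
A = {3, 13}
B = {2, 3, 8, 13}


Set A = {3, 13}, |A| = 2
Set B = {2, 3, 8, 13}, |B| = 4
Since A ⊆ B: B \ A = {2, 8}
|B| - |A| = 4 - 2 = 2

2


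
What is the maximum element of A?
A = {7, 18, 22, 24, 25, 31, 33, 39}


Set A = {7, 18, 22, 24, 25, 31, 33, 39}
Elements in ascending order: 7, 18, 22, 24, 25, 31, 33, 39
The largest element is 39.

39


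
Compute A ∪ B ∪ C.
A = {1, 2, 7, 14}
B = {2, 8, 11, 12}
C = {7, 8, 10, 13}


Set A = {1, 2, 7, 14}
Set B = {2, 8, 11, 12}
Set C = {7, 8, 10, 13}
First, A ∪ B = {1, 2, 7, 8, 11, 12, 14}
Then, (A ∪ B) ∪ C = {1, 2, 7, 8, 10, 11, 12, 13, 14}

{1, 2, 7, 8, 10, 11, 12, 13, 14}


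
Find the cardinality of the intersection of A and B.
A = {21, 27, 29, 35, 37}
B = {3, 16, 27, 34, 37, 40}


Set A = {21, 27, 29, 35, 37}
Set B = {3, 16, 27, 34, 37, 40}
A ∩ B = {27, 37}
|A ∩ B| = 2

2


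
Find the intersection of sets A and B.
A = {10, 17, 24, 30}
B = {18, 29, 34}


Set A = {10, 17, 24, 30}
Set B = {18, 29, 34}
A ∩ B includes only elements in both sets.
Check each element of A against B:
10 ✗, 17 ✗, 24 ✗, 30 ✗
A ∩ B = {}

{}


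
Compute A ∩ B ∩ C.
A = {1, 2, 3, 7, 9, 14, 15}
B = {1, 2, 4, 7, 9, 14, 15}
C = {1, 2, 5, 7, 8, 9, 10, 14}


Set A = {1, 2, 3, 7, 9, 14, 15}
Set B = {1, 2, 4, 7, 9, 14, 15}
Set C = {1, 2, 5, 7, 8, 9, 10, 14}
First, A ∩ B = {1, 2, 7, 9, 14, 15}
Then, (A ∩ B) ∩ C = {1, 2, 7, 9, 14}

{1, 2, 7, 9, 14}


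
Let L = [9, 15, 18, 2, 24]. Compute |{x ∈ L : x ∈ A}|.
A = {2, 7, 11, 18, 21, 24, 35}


Set A = {2, 7, 11, 18, 21, 24, 35}
Candidates: [9, 15, 18, 2, 24]
Check each candidate:
9 ∉ A, 15 ∉ A, 18 ∈ A, 2 ∈ A, 24 ∈ A
Count of candidates in A: 3

3


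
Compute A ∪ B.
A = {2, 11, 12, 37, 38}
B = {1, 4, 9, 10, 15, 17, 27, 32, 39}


Set A = {2, 11, 12, 37, 38}
Set B = {1, 4, 9, 10, 15, 17, 27, 32, 39}
A ∪ B includes all elements in either set.
Elements from A: {2, 11, 12, 37, 38}
Elements from B not already included: {1, 4, 9, 10, 15, 17, 27, 32, 39}
A ∪ B = {1, 2, 4, 9, 10, 11, 12, 15, 17, 27, 32, 37, 38, 39}

{1, 2, 4, 9, 10, 11, 12, 15, 17, 27, 32, 37, 38, 39}
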